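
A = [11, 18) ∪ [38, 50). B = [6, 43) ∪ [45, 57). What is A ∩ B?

[11, 18) ∪ [38, 43) ∪ [45, 50)

[11, 18) meets the second set on [11, 18).
[38, 50) meets the second set on [38, 43), [45, 50).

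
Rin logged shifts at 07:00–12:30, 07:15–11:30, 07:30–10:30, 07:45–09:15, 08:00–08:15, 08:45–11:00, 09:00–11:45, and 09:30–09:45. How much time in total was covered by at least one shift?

Merged: 07:00–12:30.
Length: 5 h 30 min.

5 h 30 min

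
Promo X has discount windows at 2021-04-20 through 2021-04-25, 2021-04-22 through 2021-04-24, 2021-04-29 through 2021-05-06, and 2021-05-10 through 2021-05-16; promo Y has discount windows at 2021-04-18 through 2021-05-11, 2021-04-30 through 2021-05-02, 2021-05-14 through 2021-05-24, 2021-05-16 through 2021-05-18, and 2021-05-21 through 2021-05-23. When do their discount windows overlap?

2021-04-20 through 2021-04-25, 2021-04-29 through 2021-05-06, 2021-05-10 through 2021-05-11, 2021-05-14 through 2021-05-16

A, merged: 2021-04-20 through 2021-04-25, 2021-04-29 through 2021-05-06, 2021-05-10 through 2021-05-16.
B, merged: 2021-04-18 through 2021-05-11, 2021-05-14 through 2021-05-24.
2021-04-20 through 2021-04-25 meets the second set on 2021-04-20 through 2021-04-25.
2021-04-29 through 2021-05-06 meets the second set on 2021-04-29 through 2021-05-06.
2021-05-10 through 2021-05-16 meets the second set on 2021-05-10 through 2021-05-11, 2021-05-14 through 2021-05-16.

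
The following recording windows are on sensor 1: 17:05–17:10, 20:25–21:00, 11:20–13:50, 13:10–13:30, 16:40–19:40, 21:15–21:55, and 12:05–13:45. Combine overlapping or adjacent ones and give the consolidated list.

Sort by start: 11:20–13:50, 12:05–13:45, 13:10–13:30, 16:40–19:40, 17:05–17:10, 20:25–21:00, 21:15–21:55.
12:05–13:45 overlaps/touches 11:20–13:50 → extend to 11:20–13:50.
13:10–13:30 overlaps/touches 11:20–13:50 → extend to 11:20–13:50.
16:40–19:40 is disjoint → start new block.
17:05–17:10 overlaps/touches 16:40–19:40 → extend to 16:40–19:40.
20:25–21:00 is disjoint → start new block.
21:15–21:55 is disjoint → start new block.

11:20–13:50, 16:40–19:40, 20:25–21:00, 21:15–21:55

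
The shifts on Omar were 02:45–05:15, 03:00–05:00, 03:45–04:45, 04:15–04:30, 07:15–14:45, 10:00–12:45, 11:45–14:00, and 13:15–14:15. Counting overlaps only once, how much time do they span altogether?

Merged: 02:45–05:15, 07:15–14:45.
Lengths: 2 h 30 min + 7 h 30 min = 10 h.

10 h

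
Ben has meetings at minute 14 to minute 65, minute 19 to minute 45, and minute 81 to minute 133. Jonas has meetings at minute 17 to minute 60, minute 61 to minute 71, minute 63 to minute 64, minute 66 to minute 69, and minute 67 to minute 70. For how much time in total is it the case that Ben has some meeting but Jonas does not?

56 minutes

First set merges to minute 14 to minute 65, minute 81 to minute 133.
Second set merges to minute 17 to minute 60, minute 61 to minute 71.
A \ B = minute 14 to minute 17, minute 60 to minute 61, minute 81 to minute 133.
Total: 3 minutes + 1 minute + 52 minutes = 56 minutes.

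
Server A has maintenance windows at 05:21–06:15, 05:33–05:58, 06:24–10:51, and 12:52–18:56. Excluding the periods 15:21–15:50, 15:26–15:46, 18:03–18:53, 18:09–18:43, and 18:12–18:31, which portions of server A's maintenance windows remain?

05:21–06:15, 06:24–10:51, 12:52–15:21, 15:50–18:03, 18:53–18:56

First set merges to 05:21–06:15, 06:24–10:51, 12:52–18:56.
Second set merges to 15:21–15:50, 18:03–18:53.
05:21–06:15: no B overlap → unchanged.
06:24–10:51: no B overlap → unchanged.
12:52–18:56 minus B → 12:52–15:21, 15:50–18:03, 18:53–18:56.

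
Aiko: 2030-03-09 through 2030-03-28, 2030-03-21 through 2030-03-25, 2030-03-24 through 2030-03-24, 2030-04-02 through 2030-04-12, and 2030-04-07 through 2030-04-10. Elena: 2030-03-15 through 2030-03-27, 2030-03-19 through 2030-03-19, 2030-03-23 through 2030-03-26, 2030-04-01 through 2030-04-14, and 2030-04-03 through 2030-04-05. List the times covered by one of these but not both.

A, merged: 2030-03-09 through 2030-03-28, 2030-04-02 through 2030-04-12.
B, merged: 2030-03-15 through 2030-03-27, 2030-04-01 through 2030-04-14.
A \ B = 2030-03-09 through 2030-03-14, 2030-03-28 through 2030-03-28.
B \ A = 2030-04-01 through 2030-04-01, 2030-04-13 through 2030-04-14.
Union of the two gives the symmetric difference.

2030-03-09 through 2030-03-14, 2030-03-28 through 2030-03-28, 2030-04-01 through 2030-04-01, 2030-04-13 through 2030-04-14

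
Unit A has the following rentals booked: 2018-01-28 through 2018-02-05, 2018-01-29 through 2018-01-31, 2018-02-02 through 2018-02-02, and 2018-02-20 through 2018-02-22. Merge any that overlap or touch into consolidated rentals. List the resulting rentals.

2018-01-29 through 2018-01-31 overlaps/touches 2018-01-28 through 2018-02-05 → extend to 2018-01-28 through 2018-02-05.
2018-02-02 through 2018-02-02 overlaps/touches 2018-01-28 through 2018-02-05 → extend to 2018-01-28 through 2018-02-05.
2018-02-20 through 2018-02-22 is disjoint → start new block.

2018-01-28 through 2018-02-05, 2018-02-20 through 2018-02-22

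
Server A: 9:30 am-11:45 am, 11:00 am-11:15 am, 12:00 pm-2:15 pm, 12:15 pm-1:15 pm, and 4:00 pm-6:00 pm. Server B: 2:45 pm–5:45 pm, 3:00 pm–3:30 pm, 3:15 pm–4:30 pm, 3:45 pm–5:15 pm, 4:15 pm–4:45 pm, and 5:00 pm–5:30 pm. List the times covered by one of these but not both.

Merge the first list: 9:30 am–11:45 am, 12:00 pm–2:15 pm, 4:00 pm–6:00 pm.
Merge the second list: 2:45 pm–5:45 pm.
A \ B = 9:30 am–11:45 am, 12:00 pm–2:15 pm, 5:45 pm–6:00 pm.
B \ A = 2:45 pm–4:00 pm.
Union of the two gives the symmetric difference.

9:30 am–11:45 am, 12:00 pm–2:15 pm, 2:45 pm–4:00 pm, 5:45 pm–6:00 pm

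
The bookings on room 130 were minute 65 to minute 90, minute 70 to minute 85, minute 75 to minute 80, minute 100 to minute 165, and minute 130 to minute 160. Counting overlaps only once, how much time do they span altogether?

90 minutes

Merged: minute 65 to minute 90, minute 100 to minute 165.
Lengths: 25 minutes + 65 minutes = 90 minutes.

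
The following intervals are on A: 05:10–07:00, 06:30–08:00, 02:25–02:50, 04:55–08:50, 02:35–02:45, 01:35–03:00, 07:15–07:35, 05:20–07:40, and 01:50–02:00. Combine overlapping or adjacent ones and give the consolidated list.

Sort by start: 01:35-03:00, 01:50-02:00, 02:25-02:50, 02:35-02:45, 04:55-08:50, 05:10-07:00, 05:20-07:40, 06:30-08:00, 07:15-07:35.
01:50-02:00 overlaps/touches 01:35-03:00 → extend to 01:35-03:00.
02:25-02:50 overlaps/touches 01:35-03:00 → extend to 01:35-03:00.
02:35-02:45 overlaps/touches 01:35-03:00 → extend to 01:35-03:00.
04:55-08:50 is disjoint → start new block.
05:10-07:00 overlaps/touches 04:55-08:50 → extend to 04:55-08:50.
05:20-07:40 overlaps/touches 04:55-08:50 → extend to 04:55-08:50.
06:30-08:00 overlaps/touches 04:55-08:50 → extend to 04:55-08:50.
07:15-07:35 overlaps/touches 04:55-08:50 → extend to 04:55-08:50.

01:35-03:00, 04:55-08:50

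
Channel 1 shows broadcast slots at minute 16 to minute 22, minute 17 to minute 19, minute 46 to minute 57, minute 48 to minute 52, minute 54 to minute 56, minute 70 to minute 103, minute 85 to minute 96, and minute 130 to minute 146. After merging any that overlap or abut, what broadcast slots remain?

minute 16 to minute 22, minute 46 to minute 57, minute 70 to minute 103, minute 130 to minute 146

minute 17 to minute 19 overlaps/touches minute 16 to minute 22 → extend to minute 16 to minute 22.
minute 46 to minute 57 is disjoint → start new block.
minute 48 to minute 52 overlaps/touches minute 46 to minute 57 → extend to minute 46 to minute 57.
minute 54 to minute 56 overlaps/touches minute 46 to minute 57 → extend to minute 46 to minute 57.
minute 70 to minute 103 is disjoint → start new block.
minute 85 to minute 96 overlaps/touches minute 70 to minute 103 → extend to minute 70 to minute 103.
minute 130 to minute 146 is disjoint → start new block.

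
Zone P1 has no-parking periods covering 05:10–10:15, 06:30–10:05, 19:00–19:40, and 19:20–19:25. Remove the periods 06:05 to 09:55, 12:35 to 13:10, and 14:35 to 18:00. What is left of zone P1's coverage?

A, merged: 05:10–10:15, 19:00–19:40.
05:10–10:15 with B removed leaves 05:10–06:05, 09:55–10:15.
19:00–19:40 is untouched.

05:10–06:05, 09:55–10:15, 19:00–19:40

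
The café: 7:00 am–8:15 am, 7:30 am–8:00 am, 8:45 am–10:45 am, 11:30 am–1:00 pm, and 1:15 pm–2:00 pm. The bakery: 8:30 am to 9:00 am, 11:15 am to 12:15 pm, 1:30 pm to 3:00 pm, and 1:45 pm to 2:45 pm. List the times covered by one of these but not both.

7:00 am–8:15 am, 8:30 am–8:45 am, 9:00 am–10:45 am, 11:15 am–11:30 am, 12:15 pm–1:00 pm, 1:15 pm–1:30 pm, 2:00 pm–3:00 pm

A, merged: 7:00 am–8:15 am, 8:45 am–10:45 am, 11:30 am–1:00 pm, 1:15 pm–2:00 pm.
B, merged: 8:30 am–9:00 am, 11:15 am–12:15 pm, 1:30 pm–3:00 pm.
A \ B = 7:00 am–8:15 am, 9:00 am–10:45 am, 12:15 pm–1:00 pm, 1:15 pm–1:30 pm.
B \ A = 8:30 am–8:45 am, 11:15 am–11:30 am, 2:00 pm–3:00 pm.
Union of the two gives the symmetric difference.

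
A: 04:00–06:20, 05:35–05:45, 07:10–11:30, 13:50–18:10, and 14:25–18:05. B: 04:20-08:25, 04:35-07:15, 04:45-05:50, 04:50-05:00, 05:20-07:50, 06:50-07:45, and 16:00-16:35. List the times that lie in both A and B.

Merge the first list: 04:00–06:20, 07:10–11:30, 13:50–18:10.
Merge the second list: 04:20–08:25, 16:00–16:35.
04:00–06:20 meets the second set on 04:20–06:20.
07:10–11:30 meets the second set on 07:10–08:25.
13:50–18:10 meets the second set on 16:00–16:35.

04:20–06:20, 07:10–08:25, 16:00–16:35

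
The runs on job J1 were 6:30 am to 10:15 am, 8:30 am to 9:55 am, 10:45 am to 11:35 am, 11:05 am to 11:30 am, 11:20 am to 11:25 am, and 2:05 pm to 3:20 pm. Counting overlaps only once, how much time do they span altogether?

5 h 50 min

Merged: 6:30 am–10:15 am, 10:45 am–11:35 am, 2:05 pm–3:20 pm.
Lengths: 3 h 45 min + 50 min + 1 h 15 min = 5 h 50 min.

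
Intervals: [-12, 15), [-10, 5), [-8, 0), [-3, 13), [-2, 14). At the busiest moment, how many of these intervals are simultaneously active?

5

Sweep endpoints in order; track running count of active intervals.
Peak of 5 reached at -2.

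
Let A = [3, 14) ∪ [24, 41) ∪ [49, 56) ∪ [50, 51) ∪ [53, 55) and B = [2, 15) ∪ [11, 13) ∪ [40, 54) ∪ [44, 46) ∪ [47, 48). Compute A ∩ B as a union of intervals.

[3, 14) ∪ [40, 41) ∪ [49, 54)

First set merges to [3, 14), [24, 41), [49, 56).
Second set merges to [2, 15), [40, 54).
[3, 14) overlaps B on [3, 14).
[24, 41) overlaps B on [40, 41).
[49, 56) overlaps B on [49, 54).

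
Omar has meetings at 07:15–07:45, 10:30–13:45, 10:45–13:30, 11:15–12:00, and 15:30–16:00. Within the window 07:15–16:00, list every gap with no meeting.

Covered (merged): 07:15–07:45, 10:30–13:45, 15:30–16:00.
Uncovered inside 07:15–16:00: 07:45–10:30, 13:45–15:30.

07:45–10:30, 13:45–15:30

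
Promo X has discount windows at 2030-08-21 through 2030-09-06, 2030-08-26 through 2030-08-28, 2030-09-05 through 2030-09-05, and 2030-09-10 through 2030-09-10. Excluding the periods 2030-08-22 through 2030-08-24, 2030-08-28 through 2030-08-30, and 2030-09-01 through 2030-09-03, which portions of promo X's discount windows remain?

2030-08-21 through 2030-08-21, 2030-08-25 through 2030-08-27, 2030-08-31 through 2030-08-31, 2030-09-04 through 2030-09-06, 2030-09-10 through 2030-09-10

First set merges to 2030-08-21 through 2030-09-06, 2030-09-10 through 2030-09-10.
2030-08-21 through 2030-09-06 minus B → 2030-08-21 through 2030-08-21, 2030-08-25 through 2030-08-27, 2030-08-31 through 2030-08-31, 2030-09-04 through 2030-09-06.
2030-09-10 through 2030-09-10: no B overlap → unchanged.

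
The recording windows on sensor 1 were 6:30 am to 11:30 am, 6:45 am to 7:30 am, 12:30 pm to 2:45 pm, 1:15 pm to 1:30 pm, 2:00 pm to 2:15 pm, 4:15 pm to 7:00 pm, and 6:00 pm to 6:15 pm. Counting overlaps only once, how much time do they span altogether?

Merged: 6:30 am–11:30 am, 12:30 pm–2:45 pm, 4:15 pm–7:00 pm.
Lengths: 5 h + 2 h 15 min + 2 h 45 min = 10 h.

10 h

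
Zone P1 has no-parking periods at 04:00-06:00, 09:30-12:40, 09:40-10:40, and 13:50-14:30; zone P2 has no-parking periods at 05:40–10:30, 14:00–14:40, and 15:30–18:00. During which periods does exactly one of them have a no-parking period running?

A, merged: 04:00–06:00, 09:30–12:40, 13:50–14:30.
A but not B: 04:00–05:40, 10:30–12:40, 13:50–14:00.
B but not A: 06:00–09:30, 14:30–14:40, 15:30–18:00.
Combining gives A △ B.

04:00–05:40, 06:00–09:30, 10:30–12:40, 13:50–14:00, 14:30–14:40, 15:30–18:00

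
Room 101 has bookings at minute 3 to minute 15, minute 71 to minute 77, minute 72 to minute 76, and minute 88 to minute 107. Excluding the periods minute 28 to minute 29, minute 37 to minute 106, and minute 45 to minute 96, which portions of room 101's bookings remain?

minute 3 to minute 15, minute 106 to minute 107

Merge the first list: minute 3 to minute 15, minute 71 to minute 77, minute 88 to minute 107.
Merge the second list: minute 28 to minute 29, minute 37 to minute 106.
minute 3 to minute 15 is untouched.
minute 71 to minute 77 lies entirely inside B → drops out.
minute 88 to minute 107 with B removed leaves minute 106 to minute 107.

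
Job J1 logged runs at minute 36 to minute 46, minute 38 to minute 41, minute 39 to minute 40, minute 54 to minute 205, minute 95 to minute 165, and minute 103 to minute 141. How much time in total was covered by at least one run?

Merged: minute 36 to minute 46, minute 54 to minute 205.
Lengths: 10 minutes + 151 minutes = 161 minutes.

161 minutes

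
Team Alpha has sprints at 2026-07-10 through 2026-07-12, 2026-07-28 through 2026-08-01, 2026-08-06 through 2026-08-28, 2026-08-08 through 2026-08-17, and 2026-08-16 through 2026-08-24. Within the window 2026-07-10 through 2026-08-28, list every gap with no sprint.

Covered (merged): 2026-07-10 through 2026-07-12, 2026-07-28 through 2026-08-01, 2026-08-06 through 2026-08-28.
Uncovered inside 2026-07-10 through 2026-08-28: 2026-07-13 through 2026-07-27, 2026-08-02 through 2026-08-05.

2026-07-13 through 2026-07-27, 2026-08-02 through 2026-08-05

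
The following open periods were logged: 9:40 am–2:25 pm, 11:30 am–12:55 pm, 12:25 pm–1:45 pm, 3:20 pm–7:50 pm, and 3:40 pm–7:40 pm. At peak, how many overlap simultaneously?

3

At 12:25 pm, 3 of the intervals are simultaneously active.
No point has more.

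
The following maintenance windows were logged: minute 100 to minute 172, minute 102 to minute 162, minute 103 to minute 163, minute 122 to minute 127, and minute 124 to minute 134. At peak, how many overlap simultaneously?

5

Sweep endpoints in order; track running count of active intervals.
Peak of 5 reached at minute 124.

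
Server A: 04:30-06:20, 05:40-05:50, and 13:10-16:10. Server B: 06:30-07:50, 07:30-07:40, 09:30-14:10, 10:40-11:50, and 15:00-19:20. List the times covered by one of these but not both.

First set merges to 04:30–06:20, 13:10–16:10.
Second set merges to 06:30–07:50, 09:30–14:10, 15:00–19:20.
A \ B = 04:30–06:20, 14:10–15:00.
B \ A = 06:30–07:50, 09:30–13:10, 16:10–19:20.
Union of the two gives the symmetric difference.

04:30–06:20, 06:30–07:50, 09:30–13:10, 14:10–15:00, 16:10–19:20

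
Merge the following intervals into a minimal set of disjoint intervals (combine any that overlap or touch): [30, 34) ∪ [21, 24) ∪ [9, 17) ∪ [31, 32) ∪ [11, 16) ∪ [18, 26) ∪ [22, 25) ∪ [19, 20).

Sort by start: [9, 17), [11, 16), [18, 26), [19, 20), [21, 24), [22, 25), [30, 34), [31, 32).
[11, 16) overlaps/touches [9, 17) → extend to [9, 17).
[18, 26) is disjoint → start new block.
[19, 20) overlaps/touches [18, 26) → extend to [18, 26).
[21, 24) overlaps/touches [18, 26) → extend to [18, 26).
[22, 25) overlaps/touches [18, 26) → extend to [18, 26).
[30, 34) is disjoint → start new block.
[31, 32) overlaps/touches [30, 34) → extend to [30, 34).

[9, 17) ∪ [18, 26) ∪ [30, 34)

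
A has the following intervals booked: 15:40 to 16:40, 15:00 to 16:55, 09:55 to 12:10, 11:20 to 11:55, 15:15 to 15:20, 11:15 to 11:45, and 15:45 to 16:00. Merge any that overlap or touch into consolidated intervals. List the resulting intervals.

Sort by start: 09:55–12:10, 11:15–11:45, 11:20–11:55, 15:00–16:55, 15:15–15:20, 15:40–16:40, 15:45–16:00.
11:15–11:45 overlaps/touches 09:55–12:10 → extend to 09:55–12:10.
11:20–11:55 overlaps/touches 09:55–12:10 → extend to 09:55–12:10.
15:00–16:55 is disjoint → start new block.
15:15–15:20 overlaps/touches 15:00–16:55 → extend to 15:00–16:55.
15:40–16:40 overlaps/touches 15:00–16:55 → extend to 15:00–16:55.
15:45–16:00 overlaps/touches 15:00–16:55 → extend to 15:00–16:55.

09:55–12:10, 15:00–16:55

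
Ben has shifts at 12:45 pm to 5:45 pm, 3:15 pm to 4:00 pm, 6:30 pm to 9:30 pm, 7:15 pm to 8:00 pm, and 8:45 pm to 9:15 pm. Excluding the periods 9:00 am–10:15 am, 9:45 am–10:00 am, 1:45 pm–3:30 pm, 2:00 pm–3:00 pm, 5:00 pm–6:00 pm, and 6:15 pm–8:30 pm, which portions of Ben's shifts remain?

A, merged: 12:45 pm-5:45 pm, 6:30 pm-9:30 pm.
B, merged: 9:00 am-10:15 am, 1:45 pm-3:30 pm, 5:00 pm-6:00 pm, 6:15 pm-8:30 pm.
12:45 pm-5:45 pm \ B = 12:45 pm-1:45 pm, 3:30 pm-5:00 pm.
6:30 pm-9:30 pm \ B = 8:30 pm-9:30 pm.

12:45 pm-1:45 pm, 3:30 pm-5:00 pm, 8:30 pm-9:30 pm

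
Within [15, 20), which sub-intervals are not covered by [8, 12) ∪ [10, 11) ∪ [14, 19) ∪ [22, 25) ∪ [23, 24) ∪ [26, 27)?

The merged coverage is [8, 12), [14, 19), [22, 25), [26, 27).
Uncovered inside [15, 20): [19, 20).

[19, 20)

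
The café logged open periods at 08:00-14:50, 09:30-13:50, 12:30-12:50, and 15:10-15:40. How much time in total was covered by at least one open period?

Merged: 08:00–14:50, 15:10–15:40.
Lengths: 6 h 50 min + 30 min = 7 h 20 min.

7 h 20 min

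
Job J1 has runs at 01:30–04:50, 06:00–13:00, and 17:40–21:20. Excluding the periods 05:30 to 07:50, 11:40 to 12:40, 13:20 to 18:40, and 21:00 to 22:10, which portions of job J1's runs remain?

01:30-04:50, 07:50-11:40, 12:40-13:00, 18:40-21:00

01:30-04:50 is untouched.
06:00-13:00 with B removed leaves 07:50-11:40, 12:40-13:00.
17:40-21:20 with B removed leaves 18:40-21:00.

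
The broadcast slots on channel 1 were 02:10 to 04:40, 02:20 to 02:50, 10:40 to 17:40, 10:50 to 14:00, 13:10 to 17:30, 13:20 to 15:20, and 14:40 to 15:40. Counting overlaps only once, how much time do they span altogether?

9 h 30 min

Merged: 02:10–04:40, 10:40–17:40.
Lengths: 2 h 30 min + 7 h = 9 h 30 min.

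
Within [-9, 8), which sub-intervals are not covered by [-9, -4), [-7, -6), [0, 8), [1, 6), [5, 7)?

Covered (merged): [-9, -4), [0, 8).
Uncovered inside [-9, 8): [-4, 0).

[-4, 0)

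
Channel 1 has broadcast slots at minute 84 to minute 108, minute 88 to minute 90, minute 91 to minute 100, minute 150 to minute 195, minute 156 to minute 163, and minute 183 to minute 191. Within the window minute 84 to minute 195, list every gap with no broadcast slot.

The merged coverage is minute 84 to minute 108, minute 150 to minute 195.
Uncovered inside minute 84 to minute 195: minute 108 to minute 150.

minute 108 to minute 150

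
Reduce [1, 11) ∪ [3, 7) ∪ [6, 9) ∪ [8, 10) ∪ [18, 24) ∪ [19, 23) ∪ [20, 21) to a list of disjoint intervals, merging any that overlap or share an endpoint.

[3, 7) overlaps/touches [1, 11) → extend to [1, 11).
[6, 9) overlaps/touches [1, 11) → extend to [1, 11).
[8, 10) overlaps/touches [1, 11) → extend to [1, 11).
[18, 24) is disjoint → start new block.
[19, 23) overlaps/touches [18, 24) → extend to [18, 24).
[20, 21) overlaps/touches [18, 24) → extend to [18, 24).

[1, 11) ∪ [18, 24)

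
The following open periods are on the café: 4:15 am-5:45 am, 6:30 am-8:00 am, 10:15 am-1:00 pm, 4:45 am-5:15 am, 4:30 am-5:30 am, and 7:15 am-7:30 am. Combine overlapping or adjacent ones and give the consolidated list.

4:15 am-5:45 am, 6:30 am-8:00 am, 10:15 am-1:00 pm

Sort by start: 4:15 am-5:45 am, 4:30 am-5:30 am, 4:45 am-5:15 am, 6:30 am-8:00 am, 7:15 am-7:30 am, 10:15 am-1:00 pm.
4:30 am-5:30 am overlaps/touches 4:15 am-5:45 am → extend to 4:15 am-5:45 am.
4:45 am-5:15 am overlaps/touches 4:15 am-5:45 am → extend to 4:15 am-5:45 am.
6:30 am-8:00 am is disjoint → start new block.
7:15 am-7:30 am overlaps/touches 6:30 am-8:00 am → extend to 6:30 am-8:00 am.
10:15 am-1:00 pm is disjoint → start new block.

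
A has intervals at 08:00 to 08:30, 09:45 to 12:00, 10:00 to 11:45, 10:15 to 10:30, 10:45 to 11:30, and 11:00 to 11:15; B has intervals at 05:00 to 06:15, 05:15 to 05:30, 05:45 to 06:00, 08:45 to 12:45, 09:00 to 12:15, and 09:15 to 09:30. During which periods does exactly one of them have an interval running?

A, merged: 08:00–08:30, 09:45–12:00.
B, merged: 05:00–06:15, 08:45–12:45.
A \ B = 08:00–08:30.
B \ A = 05:00–06:15, 08:45–09:45, 12:00–12:45.
Union of the two gives the symmetric difference.

05:00–06:15, 08:00–08:30, 08:45–09:45, 12:00–12:45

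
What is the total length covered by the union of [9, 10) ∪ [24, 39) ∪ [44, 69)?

Merged: [9, 10), [24, 39), [44, 69).
Lengths: 1 + 15 + 25 = 41.

41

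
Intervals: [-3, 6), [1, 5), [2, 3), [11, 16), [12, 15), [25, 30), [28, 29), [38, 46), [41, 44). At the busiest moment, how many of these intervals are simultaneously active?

Sweep endpoints in order; track running count of active intervals.
Peak of 3 reached at 2.

3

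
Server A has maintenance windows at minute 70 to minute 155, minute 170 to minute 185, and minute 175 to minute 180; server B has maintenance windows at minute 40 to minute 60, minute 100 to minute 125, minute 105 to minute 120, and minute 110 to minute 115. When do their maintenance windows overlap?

A, merged: minute 70 to minute 155, minute 170 to minute 185.
B, merged: minute 40 to minute 60, minute 100 to minute 125.
minute 70 to minute 155 meets the second set on minute 100 to minute 125.
minute 170 to minute 185: no overlap with the second set.

minute 100 to minute 125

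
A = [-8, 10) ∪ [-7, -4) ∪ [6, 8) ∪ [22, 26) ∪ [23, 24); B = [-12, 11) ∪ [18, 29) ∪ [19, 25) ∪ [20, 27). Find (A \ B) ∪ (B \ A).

First set merges to [-8, 10), [22, 26).
Second set merges to [-12, 11), [18, 29).
A \ B = none.
B \ A = [-12, -8), [10, 11), [18, 22), [26, 29).
Union of the two gives the symmetric difference.

[-12, -8) ∪ [10, 11) ∪ [18, 22) ∪ [26, 29)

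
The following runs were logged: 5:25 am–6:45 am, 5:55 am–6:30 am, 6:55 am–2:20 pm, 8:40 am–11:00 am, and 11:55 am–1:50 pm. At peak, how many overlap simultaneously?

At 5:55 am, 2 of the intervals are simultaneously active.
No point has more.

2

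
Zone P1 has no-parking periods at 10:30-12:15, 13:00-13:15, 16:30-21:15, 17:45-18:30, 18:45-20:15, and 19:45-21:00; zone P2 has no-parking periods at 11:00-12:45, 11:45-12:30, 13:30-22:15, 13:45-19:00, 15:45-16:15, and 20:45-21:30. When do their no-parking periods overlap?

A, merged: 10:30–12:15, 13:00–13:15, 16:30–21:15.
B, merged: 11:00–12:45, 13:30–22:15.
10:30–12:15 meets the second set on 11:00–12:15.
13:00–13:15: no overlap with the second set.
16:30–21:15 meets the second set on 16:30–21:15.

11:00–12:15, 16:30–21:15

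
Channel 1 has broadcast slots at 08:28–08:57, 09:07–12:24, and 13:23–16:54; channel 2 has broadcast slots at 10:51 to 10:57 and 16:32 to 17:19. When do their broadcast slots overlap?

10:51–10:57, 16:32–16:54

08:28–08:57 meets no B interval.
09:07–12:24 ∩ B → 10:51–10:57.
13:23–16:54 ∩ B → 16:32–16:54.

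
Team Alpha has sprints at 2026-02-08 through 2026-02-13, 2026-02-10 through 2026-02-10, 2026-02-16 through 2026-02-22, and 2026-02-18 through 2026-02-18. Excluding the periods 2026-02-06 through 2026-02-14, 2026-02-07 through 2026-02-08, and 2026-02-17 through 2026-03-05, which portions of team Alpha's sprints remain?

2026-02-16 through 2026-02-16

A, merged: 2026-02-08 through 2026-02-13, 2026-02-16 through 2026-02-22.
B, merged: 2026-02-06 through 2026-02-14, 2026-02-17 through 2026-03-05.
2026-02-08 through 2026-02-13 lies entirely inside B → drops out.
2026-02-16 through 2026-02-22 with B removed leaves 2026-02-16 through 2026-02-16.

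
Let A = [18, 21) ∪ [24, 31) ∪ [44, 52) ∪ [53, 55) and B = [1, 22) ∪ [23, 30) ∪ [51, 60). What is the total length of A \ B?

8

A \ B = [30, 31), [44, 51).
Total: 1 + 7 = 8.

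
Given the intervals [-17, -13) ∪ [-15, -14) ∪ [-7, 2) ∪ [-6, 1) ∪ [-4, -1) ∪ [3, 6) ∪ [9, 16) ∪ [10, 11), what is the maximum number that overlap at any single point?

3

At -4, 3 of the intervals are simultaneously active.
No point has more.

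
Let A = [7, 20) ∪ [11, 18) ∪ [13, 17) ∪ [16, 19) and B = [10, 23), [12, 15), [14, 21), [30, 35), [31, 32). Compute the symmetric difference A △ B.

[7, 10) ∪ [20, 23) ∪ [30, 35)

First set merges to [7, 20).
Second set merges to [10, 23), [30, 35).
A but not B: [7, 10).
B but not A: [20, 23), [30, 35).
Combining gives A △ B.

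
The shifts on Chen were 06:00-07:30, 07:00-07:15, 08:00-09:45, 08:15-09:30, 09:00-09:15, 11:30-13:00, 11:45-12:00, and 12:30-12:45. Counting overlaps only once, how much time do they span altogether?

4 h 45 min

Merged: 06:00–07:30, 08:00–09:45, 11:30–13:00.
Lengths: 1 h 30 min + 1 h 45 min + 1 h 30 min = 4 h 45 min.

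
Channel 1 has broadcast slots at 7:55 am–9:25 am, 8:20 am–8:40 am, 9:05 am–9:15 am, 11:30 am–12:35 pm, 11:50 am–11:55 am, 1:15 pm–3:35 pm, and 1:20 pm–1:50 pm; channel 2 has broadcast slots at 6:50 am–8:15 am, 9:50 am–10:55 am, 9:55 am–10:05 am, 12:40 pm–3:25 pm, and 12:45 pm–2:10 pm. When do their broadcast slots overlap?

A, merged: 7:55 am-9:25 am, 11:30 am-12:35 pm, 1:15 pm-3:35 pm.
B, merged: 6:50 am-8:15 am, 9:50 am-10:55 am, 12:40 pm-3:25 pm.
7:55 am-9:25 am overlaps B on 7:55 am-8:15 am.
11:30 am-12:35 pm falls entirely outside B.
1:15 pm-3:35 pm overlaps B on 1:15 pm-3:25 pm.

7:55 am-8:15 am, 1:15 pm-3:25 pm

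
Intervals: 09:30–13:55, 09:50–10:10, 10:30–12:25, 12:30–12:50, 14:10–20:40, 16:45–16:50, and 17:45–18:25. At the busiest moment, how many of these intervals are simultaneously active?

Walk the sorted start/end points keeping a running depth.
The depth first hits 2 at 09:50.

2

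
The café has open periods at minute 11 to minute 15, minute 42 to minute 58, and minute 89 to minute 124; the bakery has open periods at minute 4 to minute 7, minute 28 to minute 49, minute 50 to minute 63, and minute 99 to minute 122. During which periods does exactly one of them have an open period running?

A but not B: minute 11 to minute 15, minute 49 to minute 50, minute 89 to minute 99, minute 122 to minute 124.
B but not A: minute 4 to minute 7, minute 28 to minute 42, minute 58 to minute 63.
Combining gives A △ B.

minute 4 to minute 7, minute 11 to minute 15, minute 28 to minute 42, minute 49 to minute 50, minute 58 to minute 63, minute 89 to minute 99, minute 122 to minute 124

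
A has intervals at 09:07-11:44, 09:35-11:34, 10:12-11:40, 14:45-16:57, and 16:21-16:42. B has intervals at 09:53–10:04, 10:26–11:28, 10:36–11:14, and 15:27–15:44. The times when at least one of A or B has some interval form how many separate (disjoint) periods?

First set merges to 09:07–11:44, 14:45–16:57.
Second set merges to 09:53–10:04, 10:26–11:28, 15:27–15:44.
A ∪ B = 09:07–11:44, 14:45–16:57.
That is 2 disjoint pieces.

2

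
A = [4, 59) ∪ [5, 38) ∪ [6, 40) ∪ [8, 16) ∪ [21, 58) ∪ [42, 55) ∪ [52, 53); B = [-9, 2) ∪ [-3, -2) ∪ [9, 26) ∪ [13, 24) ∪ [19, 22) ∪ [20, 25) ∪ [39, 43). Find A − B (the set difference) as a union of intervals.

Merge the first list: [4, 59).
Merge the second list: [-9, 2), [9, 26), [39, 43).
[4, 59) \ B = [4, 9), [26, 39), [43, 59).

[4, 9) ∪ [26, 39) ∪ [43, 59)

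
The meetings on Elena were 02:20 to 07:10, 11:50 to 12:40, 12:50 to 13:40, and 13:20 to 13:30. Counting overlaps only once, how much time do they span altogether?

Merged: 02:20-07:10, 11:50-12:40, 12:50-13:40.
Lengths: 4 h 50 min + 50 min + 50 min = 6 h 30 min.

6 h 30 min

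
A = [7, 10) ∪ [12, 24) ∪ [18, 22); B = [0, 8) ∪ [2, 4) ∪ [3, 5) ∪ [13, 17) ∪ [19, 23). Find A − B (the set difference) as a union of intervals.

Merge the first list: [7, 10), [12, 24).
Merge the second list: [0, 8), [13, 17), [19, 23).
[7, 10) minus B → [8, 10).
[12, 24) minus B → [12, 13), [17, 19), [23, 24).

[8, 10) ∪ [12, 13) ∪ [17, 19) ∪ [23, 24)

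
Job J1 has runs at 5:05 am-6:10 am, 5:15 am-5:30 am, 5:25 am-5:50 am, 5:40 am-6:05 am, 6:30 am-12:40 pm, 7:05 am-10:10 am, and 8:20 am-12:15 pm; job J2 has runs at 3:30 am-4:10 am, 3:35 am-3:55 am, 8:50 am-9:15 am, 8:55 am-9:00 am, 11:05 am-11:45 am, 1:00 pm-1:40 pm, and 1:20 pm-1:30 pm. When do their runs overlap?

8:50 am-9:15 am, 11:05 am-11:45 am

A, merged: 5:05 am-6:10 am, 6:30 am-12:40 pm.
B, merged: 3:30 am-4:10 am, 8:50 am-9:15 am, 11:05 am-11:45 am, 1:00 pm-1:40 pm.
5:05 am-6:10 am meets no B interval.
6:30 am-12:40 pm ∩ B → 8:50 am-9:15 am, 11:05 am-11:45 am.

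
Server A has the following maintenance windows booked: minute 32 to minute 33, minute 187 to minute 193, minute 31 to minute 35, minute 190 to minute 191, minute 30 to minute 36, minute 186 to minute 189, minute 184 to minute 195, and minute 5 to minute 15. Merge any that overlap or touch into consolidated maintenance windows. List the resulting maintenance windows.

minute 5 to minute 15, minute 30 to minute 36, minute 184 to minute 195

Sort by start: minute 5 to minute 15, minute 30 to minute 36, minute 31 to minute 35, minute 32 to minute 33, minute 184 to minute 195, minute 186 to minute 189, minute 187 to minute 193, minute 190 to minute 191.
minute 30 to minute 36 is disjoint → start new block.
minute 31 to minute 35 overlaps/touches minute 30 to minute 36 → extend to minute 30 to minute 36.
minute 32 to minute 33 overlaps/touches minute 30 to minute 36 → extend to minute 30 to minute 36.
minute 184 to minute 195 is disjoint → start new block.
minute 186 to minute 189 overlaps/touches minute 184 to minute 195 → extend to minute 184 to minute 195.
minute 187 to minute 193 overlaps/touches minute 184 to minute 195 → extend to minute 184 to minute 195.
minute 190 to minute 191 overlaps/touches minute 184 to minute 195 → extend to minute 184 to minute 195.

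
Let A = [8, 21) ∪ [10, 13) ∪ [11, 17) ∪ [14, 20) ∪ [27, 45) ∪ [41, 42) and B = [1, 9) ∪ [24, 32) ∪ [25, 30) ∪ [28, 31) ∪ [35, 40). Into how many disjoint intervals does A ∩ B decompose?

3

First set merges to [8, 21), [27, 45).
Second set merges to [1, 9), [24, 32), [35, 40).
A ∩ B = [8, 9), [27, 32), [35, 40).
That is 3 disjoint pieces.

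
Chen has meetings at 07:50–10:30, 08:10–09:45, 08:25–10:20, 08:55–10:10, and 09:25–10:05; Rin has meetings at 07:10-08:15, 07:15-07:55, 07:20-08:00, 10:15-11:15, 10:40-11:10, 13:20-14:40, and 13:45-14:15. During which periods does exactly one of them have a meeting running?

A, merged: 07:50–10:30.
B, merged: 07:10–08:15, 10:15–11:15, 13:20–14:40.
Only in the first: 08:15–10:15.
Only in the second: 07:10–07:50, 10:30–11:15, 13:20–14:40.
Together these are the periods covered by exactly one.

07:10–07:50, 08:15–10:15, 10:30–11:15, 13:20–14:40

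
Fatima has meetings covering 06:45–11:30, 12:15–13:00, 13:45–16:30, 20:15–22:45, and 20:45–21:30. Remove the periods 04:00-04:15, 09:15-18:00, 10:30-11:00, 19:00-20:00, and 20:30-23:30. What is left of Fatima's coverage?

06:45-09:15, 20:15-20:30

First set merges to 06:45-11:30, 12:15-13:00, 13:45-16:30, 20:15-22:45.
Second set merges to 04:00-04:15, 09:15-18:00, 19:00-20:00, 20:30-23:30.
06:45-11:30 minus B → 06:45-09:15.
12:15-13:00: fully covered by B → removed.
13:45-16:30: fully covered by B → removed.
20:15-22:45 minus B → 20:15-20:30.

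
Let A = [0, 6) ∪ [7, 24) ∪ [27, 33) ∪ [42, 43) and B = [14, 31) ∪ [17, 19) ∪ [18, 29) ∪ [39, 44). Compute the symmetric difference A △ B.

Second set merges to [14, 31), [39, 44).
A \ B = [0, 6), [7, 14), [31, 33).
B \ A = [24, 27), [39, 42), [43, 44).
Union of the two gives the symmetric difference.

[0, 6) ∪ [7, 14) ∪ [24, 27) ∪ [31, 33) ∪ [39, 42) ∪ [43, 44)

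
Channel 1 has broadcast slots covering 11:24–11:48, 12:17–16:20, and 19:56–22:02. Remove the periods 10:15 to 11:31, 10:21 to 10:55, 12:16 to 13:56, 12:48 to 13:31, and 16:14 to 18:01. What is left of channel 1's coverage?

Merge the second list: 10:15-11:31, 12:16-13:56, 16:14-18:01.
11:24-11:48 minus B → 11:31-11:48.
12:17-16:20 minus B → 13:56-16:14.
19:56-22:02: no B overlap → unchanged.

11:31-11:48, 13:56-16:14, 19:56-22:02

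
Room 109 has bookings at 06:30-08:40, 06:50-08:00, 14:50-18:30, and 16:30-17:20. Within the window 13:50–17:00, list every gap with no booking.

After merging, the occupied span is 06:30-08:40, 14:50-18:30.
Uncovered inside 13:50-17:00: 13:50-14:50.

13:50-14:50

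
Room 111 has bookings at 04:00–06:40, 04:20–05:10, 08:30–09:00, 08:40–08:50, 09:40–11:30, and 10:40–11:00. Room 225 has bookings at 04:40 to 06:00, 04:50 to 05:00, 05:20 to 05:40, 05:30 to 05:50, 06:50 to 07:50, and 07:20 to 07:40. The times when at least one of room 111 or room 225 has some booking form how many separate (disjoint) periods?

First set merges to 04:00-06:40, 08:30-09:00, 09:40-11:30.
Second set merges to 04:40-06:00, 06:50-07:50.
A ∪ B = 04:00-06:40, 06:50-07:50, 08:30-09:00, 09:40-11:30.
That is 4 disjoint pieces.

4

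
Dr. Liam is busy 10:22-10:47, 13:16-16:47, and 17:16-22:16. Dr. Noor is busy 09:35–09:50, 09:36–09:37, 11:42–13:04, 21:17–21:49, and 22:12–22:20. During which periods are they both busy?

21:17–21:49, 22:12–22:16

Merge the second list: 09:35–09:50, 11:42–13:04, 21:17–21:49, 22:12–22:20.
10:22–10:47 falls entirely outside B.
13:16–16:47 falls entirely outside B.
17:16–22:16 overlaps B on 21:17–21:49, 22:12–22:16.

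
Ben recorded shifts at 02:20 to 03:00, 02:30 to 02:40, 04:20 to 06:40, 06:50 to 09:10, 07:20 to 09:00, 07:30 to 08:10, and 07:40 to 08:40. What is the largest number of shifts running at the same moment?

At 07:40, 4 of the intervals are simultaneously active.
No point has more.

4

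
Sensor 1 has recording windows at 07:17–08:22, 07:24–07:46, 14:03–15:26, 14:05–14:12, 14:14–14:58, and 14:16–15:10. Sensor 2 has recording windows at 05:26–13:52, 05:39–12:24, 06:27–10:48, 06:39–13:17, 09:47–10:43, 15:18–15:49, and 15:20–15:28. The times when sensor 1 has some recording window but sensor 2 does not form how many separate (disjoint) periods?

1

A, merged: 07:17–08:22, 14:03–15:26.
B, merged: 05:26–13:52, 15:18–15:49.
A \ B = 14:03–15:18.
That is 1 disjoint piece.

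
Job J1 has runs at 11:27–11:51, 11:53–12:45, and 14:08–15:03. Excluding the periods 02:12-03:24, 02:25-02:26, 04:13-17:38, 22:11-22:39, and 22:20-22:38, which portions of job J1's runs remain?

none

Merge the second list: 02:12-03:24, 04:13-17:38, 22:11-22:39.
11:27-11:51: fully covered by B → removed.
11:53-12:45: fully covered by B → removed.
14:08-15:03: fully covered by B → removed.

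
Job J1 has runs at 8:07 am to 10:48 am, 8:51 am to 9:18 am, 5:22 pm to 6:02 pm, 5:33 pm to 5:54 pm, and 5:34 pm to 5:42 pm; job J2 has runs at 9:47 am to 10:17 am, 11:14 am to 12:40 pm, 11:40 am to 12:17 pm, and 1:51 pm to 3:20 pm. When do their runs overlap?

A, merged: 8:07 am–10:48 am, 5:22 pm–6:02 pm.
B, merged: 9:47 am–10:17 am, 11:14 am–12:40 pm, 1:51 pm–3:20 pm.
8:07 am–10:48 am overlaps B on 9:47 am–10:17 am.
5:22 pm–6:02 pm falls entirely outside B.

9:47 am–10:17 am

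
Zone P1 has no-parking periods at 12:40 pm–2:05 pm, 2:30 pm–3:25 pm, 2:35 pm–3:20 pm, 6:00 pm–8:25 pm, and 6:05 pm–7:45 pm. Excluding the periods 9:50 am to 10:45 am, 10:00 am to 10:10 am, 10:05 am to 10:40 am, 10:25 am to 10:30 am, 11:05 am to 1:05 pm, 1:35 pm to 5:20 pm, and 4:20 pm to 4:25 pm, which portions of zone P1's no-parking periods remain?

A, merged: 12:40 pm–2:05 pm, 2:30 pm–3:25 pm, 6:00 pm–8:25 pm.
B, merged: 9:50 am–10:45 am, 11:05 am–1:05 pm, 1:35 pm–5:20 pm.
12:40 pm–2:05 pm minus B → 1:05 pm–1:35 pm.
2:30 pm–3:25 pm: fully covered by B → removed.
6:00 pm–8:25 pm: no B overlap → unchanged.

1:05 pm–1:35 pm, 6:00 pm–8:25 pm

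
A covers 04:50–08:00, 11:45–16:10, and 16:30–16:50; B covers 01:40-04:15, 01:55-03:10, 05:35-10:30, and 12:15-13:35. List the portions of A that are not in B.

Merge the second list: 01:40-04:15, 05:35-10:30, 12:15-13:35.
04:50-08:00 with B removed leaves 04:50-05:35.
11:45-16:10 with B removed leaves 11:45-12:15, 13:35-16:10.
16:30-16:50 is untouched.

04:50-05:35, 11:45-12:15, 13:35-16:10, 16:30-16:50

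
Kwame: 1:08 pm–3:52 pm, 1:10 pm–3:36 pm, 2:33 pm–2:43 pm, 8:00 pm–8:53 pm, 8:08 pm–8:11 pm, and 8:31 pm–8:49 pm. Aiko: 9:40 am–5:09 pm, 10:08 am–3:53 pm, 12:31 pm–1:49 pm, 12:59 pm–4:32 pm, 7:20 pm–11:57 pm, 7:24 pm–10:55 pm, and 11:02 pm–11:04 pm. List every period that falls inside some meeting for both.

1:08 pm–3:52 pm, 8:00 pm–8:53 pm

Merge the first list: 1:08 pm–3:52 pm, 8:00 pm–8:53 pm.
Merge the second list: 9:40 am–5:09 pm, 7:20 pm–11:57 pm.
1:08 pm–3:52 pm ∩ B → 1:08 pm–3:52 pm.
8:00 pm–8:53 pm ∩ B → 8:00 pm–8:53 pm.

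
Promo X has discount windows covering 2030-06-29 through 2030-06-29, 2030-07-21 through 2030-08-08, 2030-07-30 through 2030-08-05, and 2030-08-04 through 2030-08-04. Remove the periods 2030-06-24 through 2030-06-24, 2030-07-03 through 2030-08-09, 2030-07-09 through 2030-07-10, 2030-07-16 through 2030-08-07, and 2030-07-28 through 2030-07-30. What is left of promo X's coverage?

Merge the first list: 2030-06-29 through 2030-06-29, 2030-07-21 through 2030-08-08.
Merge the second list: 2030-06-24 through 2030-06-24, 2030-07-03 through 2030-08-09.
2030-06-29 through 2030-06-29: no B overlap → unchanged.
2030-07-21 through 2030-08-08: fully covered by B → removed.

2030-06-29 through 2030-06-29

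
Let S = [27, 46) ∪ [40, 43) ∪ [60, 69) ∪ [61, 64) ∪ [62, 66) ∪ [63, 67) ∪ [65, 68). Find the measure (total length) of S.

28

Merged: [27, 46), [60, 69).
Lengths: 19 + 9 = 28.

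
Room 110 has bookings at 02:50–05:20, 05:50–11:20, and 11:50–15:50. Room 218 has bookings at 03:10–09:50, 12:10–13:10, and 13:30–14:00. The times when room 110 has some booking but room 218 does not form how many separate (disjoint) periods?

A \ B = 02:50-03:10, 09:50-11:20, 11:50-12:10, 13:10-13:30, 14:00-15:50.
That is 5 disjoint pieces.

5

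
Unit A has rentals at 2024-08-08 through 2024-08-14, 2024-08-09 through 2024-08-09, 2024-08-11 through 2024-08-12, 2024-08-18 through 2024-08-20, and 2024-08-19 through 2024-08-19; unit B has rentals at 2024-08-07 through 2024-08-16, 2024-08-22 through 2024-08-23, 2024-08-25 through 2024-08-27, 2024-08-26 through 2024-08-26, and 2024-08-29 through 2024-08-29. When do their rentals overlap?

First set merges to 2024-08-08 through 2024-08-14, 2024-08-18 through 2024-08-20.
Second set merges to 2024-08-07 through 2024-08-16, 2024-08-22 through 2024-08-23, 2024-08-25 through 2024-08-27, 2024-08-29 through 2024-08-29.
2024-08-08 through 2024-08-14 ∩ B → 2024-08-08 through 2024-08-14.
2024-08-18 through 2024-08-20 meets no B interval.

2024-08-08 through 2024-08-14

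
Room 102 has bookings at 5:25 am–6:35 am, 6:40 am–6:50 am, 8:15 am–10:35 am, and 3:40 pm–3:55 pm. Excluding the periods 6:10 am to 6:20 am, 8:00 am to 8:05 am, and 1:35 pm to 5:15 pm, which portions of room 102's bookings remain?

5:25 am-6:35 am \ B = 5:25 am-6:10 am, 6:20 am-6:35 am.
6:40 am-6:50 am: nothing removed.
8:15 am-10:35 am: nothing removed.
3:40 pm-3:55 pm: entirely removed.

5:25 am-6:10 am, 6:20 am-6:35 am, 6:40 am-6:50 am, 8:15 am-10:35 am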